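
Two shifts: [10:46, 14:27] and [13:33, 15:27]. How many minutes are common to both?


Interval A: [646, 867] minutes from midnight
Interval B: [813, 927] minutes from midnight
Overlap start = max(646, 813) = 813
Overlap end = min(867, 927) = 867
Overlap = 867 - 813 = 54 minutes

54


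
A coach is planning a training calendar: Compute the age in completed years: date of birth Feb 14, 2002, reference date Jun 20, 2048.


Birth: 2002-02-14
Reference: 2048-06-20
Year difference: 2048 - 2002 = 46
Has birthday (02-14) occurred by 06-20? Yes
Age in full years: 46

46


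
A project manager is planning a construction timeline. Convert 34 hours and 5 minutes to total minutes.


Hours: 34
Minutes: 5
Convert hours to minutes: 34 x 60 = 2040
Add remaining minutes: 2040 + 5 = 2045

2045


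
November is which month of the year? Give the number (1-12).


Calendar month order:
10. October
11. November <--
12. December
November is month number 11

11


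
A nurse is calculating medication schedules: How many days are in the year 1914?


Year: 1914
Check leap year rules:
Divisible by 4? No
1914 is not a leap year
Days: 365

365


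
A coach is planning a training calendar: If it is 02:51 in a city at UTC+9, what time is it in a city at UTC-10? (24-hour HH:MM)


Local time: 02:51 at UTC+9 (offset 9h)
Target zone: UTC-10 (offset -10h)
Difference: -10 - (9) = -19 hours
Calculation: 2 + (-19) = -17
Wraparound: (-17) mod 24 = 7
Result: 07:51

07:51


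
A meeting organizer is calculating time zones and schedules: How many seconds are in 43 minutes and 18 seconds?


Minutes: 43
Extra seconds: 18
Seconds per minute: 60
Minutes to seconds: 43 x 60 = 2580
Total: 2580 + 18 = 2598

2598


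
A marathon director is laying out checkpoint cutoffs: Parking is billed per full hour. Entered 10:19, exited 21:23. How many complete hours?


Start: 10:19
End: 21:23
Hour difference: 21 - 10 = 11 hours
Minute difference: 23 - 19 = 4 minutes
Total minutes: 664
Complete hours: 664 / 60 = 11 (remainder 4)

11


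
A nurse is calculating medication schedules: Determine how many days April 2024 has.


Month: April
Year: 2024
April is a 30-day month
Total: 30 days

30


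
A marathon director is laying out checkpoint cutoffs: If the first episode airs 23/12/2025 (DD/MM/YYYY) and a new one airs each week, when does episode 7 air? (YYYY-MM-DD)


First occurrence: 2025-12-23 (occurrence 1)
Each occurrence is 7 days after the previous.
Occurrence 7 is 6 weeks after the first.
6 weeks = 42 days
2025-12-23 + 42 days = 2026-02-03

2026-02-03


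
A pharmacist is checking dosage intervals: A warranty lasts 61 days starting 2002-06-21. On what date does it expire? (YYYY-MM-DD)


Start: 2002-06-21
Adding 61 days
Days remaining in June: 9
After June: 52 days still to add
July 2002: 31 days, 21 remaining
August 2002 has 31 days, need 21
Result: 2002-08-21

2002-08-21


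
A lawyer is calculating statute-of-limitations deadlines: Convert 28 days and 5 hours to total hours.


Days: 28
Extra hours: 5
Hours per day: 24
Days to hours: 28 x 24 = 672
Total: 672 + 5 = 677

677


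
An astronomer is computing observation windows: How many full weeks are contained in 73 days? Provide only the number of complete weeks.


Total days: 73
Days per week: 7
Division: 73 / 7 = 10 remainder 3
Complete weeks: 10
Remaining days: 3

10


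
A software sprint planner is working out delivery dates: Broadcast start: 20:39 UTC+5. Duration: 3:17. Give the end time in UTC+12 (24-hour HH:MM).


Start: 20:39 in UTC+5
Step 1 - add duration:
  minutes: 39 + 17 = 56
  hours: 20 + 3 + 0 = 23
  end in UTC+5: 23:56
Step 2 - convert UTC+5 -> UTC+12:
  offset difference: 12 - (5) = 7 hours
  23 + (7) = 30 -> mod 24 = 6
Result: 06:56 in UTC+12

06:56


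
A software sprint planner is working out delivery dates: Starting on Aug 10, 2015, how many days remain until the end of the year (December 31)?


Start: August 10, 2015
End: December 31, 2015
Days left in August: 21
September: 30
October: 31
November: 30
December: 31
Sum of remaining months: 122
Total: 21 + 122 = 143

143


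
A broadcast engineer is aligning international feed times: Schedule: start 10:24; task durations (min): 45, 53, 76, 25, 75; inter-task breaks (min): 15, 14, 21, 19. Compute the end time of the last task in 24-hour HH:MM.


Start: 10:24 = 624 min from midnight
  after task 1 (45 min): 11:09
  after break (15 min): 11:24
  after task 2 (53 min): 12:17
  after break (14 min): 12:31
  after task 3 (76 min): 13:47
  after break (21 min): 14:08
  after task 4 (25 min): 14:33
  after break (19 min): 14:52
  after task 5 (75 min): 16:07
Total elapsed: 343 minutes
End time: 16:07

16:07


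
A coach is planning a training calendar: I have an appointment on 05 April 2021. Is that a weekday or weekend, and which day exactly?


Date: 2021-04-05
January 1, 2021 is a Friday
Day of year: 95
Offset from Jan 1: 94 days
94 mod 7 = 3
Result: Monday

Monday


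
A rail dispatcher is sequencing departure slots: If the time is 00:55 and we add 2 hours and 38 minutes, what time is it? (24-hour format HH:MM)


Start time: 00:55
Adding: 2 hours 38 minutes
Minutes: 55 + 38 = 93
Minute overflow: 93 >= 60, so carry 1 hour, minutes = 33
Hours: 0 + 2 + 1 = 3
Result: 03:33

03:33


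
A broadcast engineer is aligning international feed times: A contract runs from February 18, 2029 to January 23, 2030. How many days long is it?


Start date: 2029-02-18
End date: 2030-01-23
Feb 2029: +11 days
Mar 2029: +31 days
Apr 2029: +30 days
... (9 more months)
Total: 339 days

339


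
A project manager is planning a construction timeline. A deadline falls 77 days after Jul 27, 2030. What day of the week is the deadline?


Start: 2030-07-27 (Saturday)
Step 1 - find target date: add 77 days
  2030-07-27 + 77 days = 2030-10-12
Step 2 - day of week:
  77 mod 7 = 0
  Saturday + 0 days -> Saturday
Result: Saturday (2030-10-12)

Saturday


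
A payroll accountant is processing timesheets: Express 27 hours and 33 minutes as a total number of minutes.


Hours: 27
Extra minutes: 33
Minutes per hour: 60
Hours to minutes: 27 x 60 = 1620
Total: 1620 + 33 = 1653

1653


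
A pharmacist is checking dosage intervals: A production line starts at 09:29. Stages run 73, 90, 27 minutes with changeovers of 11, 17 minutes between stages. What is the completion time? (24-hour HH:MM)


Start: 09:29 = 569 min from midnight
  after task 1 (73 min): 10:42
  after break (11 min): 10:53
  after task 2 (90 min): 12:23
  after break (17 min): 12:40
  after task 3 (27 min): 13:07
Total elapsed: 218 minutes
End time: 13:07

13:07


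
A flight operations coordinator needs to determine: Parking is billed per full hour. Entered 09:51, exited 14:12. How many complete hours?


Start: 09:51
End: 14:12
Hour difference: 14 - 9 = 5 hours
Minute difference: 12 - 51 = -39 minutes
Total minutes: 261
Complete hours: 261 / 60 = 4 (remainder 21)

4


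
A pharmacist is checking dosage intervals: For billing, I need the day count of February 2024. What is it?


Month: February
Year: 2024
2024 is a leap year
February has 29 days
Total: 29 days

29


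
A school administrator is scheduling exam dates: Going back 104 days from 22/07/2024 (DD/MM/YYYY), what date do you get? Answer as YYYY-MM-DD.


Start: 2024-07-22
Subtracting 104 days
Days already passed in July: 22
After going back through July: 82 more days to subtract
June 2024: 30 days, 52 remaining
May 2024: 31 days, 21 remaining
April 2024 has 30 days, need 21
Result: 2024-04-09

2024-04-09


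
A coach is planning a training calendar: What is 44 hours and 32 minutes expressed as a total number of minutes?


Hours: 44
Minutes: 32
Convert hours to minutes: 44 x 60 = 2640
Add remaining minutes: 2640 + 32 = 2672

2672


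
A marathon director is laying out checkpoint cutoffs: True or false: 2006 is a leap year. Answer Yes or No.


Year: 2006
Divisible by 4? 2006 / 4 = 501.5 -> No
Not divisible by 4, so NOT a leap year

No


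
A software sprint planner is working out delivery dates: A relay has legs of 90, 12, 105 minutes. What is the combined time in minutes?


Durations: 90, 12, 105
Running sum: 90
+ 12 = 102
+ 105 = 207
Total duration: 207 minutes
That is 3 hours and 27 minutes

207


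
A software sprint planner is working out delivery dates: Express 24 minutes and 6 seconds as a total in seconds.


Minutes: 24
Seconds: 6
Convert minutes to seconds: 24 x 60 = 1440
Add remaining seconds: 1440 + 6 = 1446

1446


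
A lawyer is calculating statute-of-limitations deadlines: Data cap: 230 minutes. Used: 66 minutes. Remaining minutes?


Total budget: 230 minutes
Time used: 66 minutes
Remaining: 230 - 66 = 164 minutes
Percent used: 28.7%
Percent remaining: 71.3%

164


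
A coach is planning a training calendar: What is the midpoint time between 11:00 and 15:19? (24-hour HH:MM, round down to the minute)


Start time: 11:00 = 660 minutes from midnight
End time: 15:19 = 919 minutes from midnight
Sum: 660 + 919 = 1579
Midpoint: 1579 / 2 = 789 minutes
Convert: 789 / 60 = 13 hours, 9 minutes
Result: 13:09

13:09


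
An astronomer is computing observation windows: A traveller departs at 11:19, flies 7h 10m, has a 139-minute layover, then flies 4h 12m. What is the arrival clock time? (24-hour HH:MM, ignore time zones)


Depart: 11:19
Leg 1: +430 min -> 18:29
Layover: +139 min -> 20:48
Leg 2: +252 min -> 01:00
Total travel: 821 minutes = 13h 41m
Arrival: 01:00

01:00


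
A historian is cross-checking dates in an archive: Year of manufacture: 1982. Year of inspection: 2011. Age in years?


Birth year: 1982
Current year: 2011
Age = current year - birth year
Age = 2011 - 1982 = 29

29


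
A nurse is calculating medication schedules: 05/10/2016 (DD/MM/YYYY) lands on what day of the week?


Date: 2016-10-05
January 1, 2016 is a Friday
Day of year: 279
Offset from Jan 1: 278 days
278 mod 7 = 5
Result: Wednesday

Wednesday


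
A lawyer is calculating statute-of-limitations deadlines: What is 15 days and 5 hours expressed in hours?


Days: 15
Extra hours: 5
Hours per day: 24
Days to hours: 15 x 24 = 360
Total: 360 + 5 = 365

365


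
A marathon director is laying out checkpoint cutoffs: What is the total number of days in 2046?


Year: 2046
Check leap year rules:
Divisible by 4? No
2046 is not a leap year
Days: 365

365


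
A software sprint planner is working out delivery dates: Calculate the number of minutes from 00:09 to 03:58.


Start time: 00:09 = 9 minutes from midnight
End time: 03:58 = 238 minutes from midnight
Difference: 238 - 9 = 229 minutes
That is 3 hours and 49 minutes

229


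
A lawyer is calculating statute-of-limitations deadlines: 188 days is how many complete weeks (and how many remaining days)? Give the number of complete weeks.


Total days: 188
Days per week: 7
Division: 188 / 7 = 26 remainder 6
Complete weeks: 26
Remaining days: 6

26


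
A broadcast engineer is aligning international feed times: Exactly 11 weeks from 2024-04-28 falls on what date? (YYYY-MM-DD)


Start: 2024-04-28
Weeks to add: 11
Convert to days: 11 x 7 = 77 days
Add 77 days to 2024-04-28
Result: 2024-07-14

2024-07-14


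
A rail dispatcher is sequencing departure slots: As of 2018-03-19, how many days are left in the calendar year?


Start: March 19, 2018
End: December 31, 2018
Days left in March: 12
April: 30
May: 31
June: 30
July: 31
... plus remaining months
Sum of remaining months: 275
Total: 12 + 275 = 287

287


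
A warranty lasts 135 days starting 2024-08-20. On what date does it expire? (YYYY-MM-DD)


Start: 2024-08-20
Adding 135 days
Days remaining in August: 11
After August: 124 days still to add
September 2024: 30 days, 94 remaining
October 2024: 31 days, 63 remaining
November 2024: 30 days, 33 remaining
December 2024: 31 days, 2 remaining
Result: 2025-01-02

2025-01-02


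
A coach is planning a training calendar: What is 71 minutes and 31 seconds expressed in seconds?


Minutes: 71
Extra seconds: 31
Seconds per minute: 60
Minutes to seconds: 71 x 60 = 4260
Total: 4260 + 31 = 4291

4291


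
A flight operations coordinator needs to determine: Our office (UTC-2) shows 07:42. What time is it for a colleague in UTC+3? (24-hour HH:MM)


Local time: 07:42 at UTC-2 (offset -2h)
Target zone: UTC+3 (offset 3h)
Difference: 3 - (-2) = 5 hours
Calculation: 7 + (5) = 12
Result: 12:42

12:42


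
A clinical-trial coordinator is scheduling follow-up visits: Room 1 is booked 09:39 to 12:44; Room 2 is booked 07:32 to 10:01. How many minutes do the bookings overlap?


Interval A: [579, 764] minutes from midnight
Interval B: [452, 601] minutes from midnight
Overlap start = max(579, 452) = 579
Overlap end = min(764, 601) = 601
Overlap = 601 - 579 = 22 minutes

22


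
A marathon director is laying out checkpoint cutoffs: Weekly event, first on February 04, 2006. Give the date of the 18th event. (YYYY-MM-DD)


First occurrence: 2006-02-04 (occurrence 1)
Each occurrence is 7 days after the previous.
Occurrence 18 is 17 weeks after the first.
17 weeks = 119 days
2006-02-04 + 119 days = 2006-06-03

2006-06-03


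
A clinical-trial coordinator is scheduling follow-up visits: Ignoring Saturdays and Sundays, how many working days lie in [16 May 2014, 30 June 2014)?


Start: 2014-05-16 (Friday)
End (exclusive): 2014-06-30 (Monday)
Total calendar days: 45
Full weeks: 45 // 7 = 6 -> 30 weekdays
Remaining 3 days starting on Friday:
  Fri(w), Sat(-), Sun(-) -> 1 weekdays
Total business days: 30 + 1 = 31

31


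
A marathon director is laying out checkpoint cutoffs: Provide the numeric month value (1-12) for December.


Calendar month order:
11. November
12. December <--
December is month number 12

12


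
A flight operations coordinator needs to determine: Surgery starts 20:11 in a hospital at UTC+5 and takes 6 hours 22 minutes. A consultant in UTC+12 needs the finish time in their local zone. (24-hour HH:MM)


Start: 20:11 in UTC+5
Step 1 - add duration:
  minutes: 11 + 22 = 33
  hours: 20 + 6 + 0 = 26
  end in UTC+5: 02:33
Step 2 - convert UTC+5 -> UTC+12:
  offset difference: 12 - (5) = 7 hours
  2 + (7) = 9 -> mod 24 = 9
Result: 09:33 in UTC+12

09:33


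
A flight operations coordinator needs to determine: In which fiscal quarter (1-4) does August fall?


Month: August (month 8)
Q1: January-March (months 1-3)
Q2: April-June (months 4-6)
Q3: July-September (months 7-9)
Q4: October-December (months 10-12)
Month 8 falls in Q3

3


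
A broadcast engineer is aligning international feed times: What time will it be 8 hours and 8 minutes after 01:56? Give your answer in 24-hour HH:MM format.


Start time: 01:56
Adding: 8 hours 8 minutes
Minutes: 56 + 8 = 64
Minute overflow: 64 >= 60, so carry 1 hour, minutes = 4
Hours: 1 + 8 + 1 = 10
Result: 10:04

10:04


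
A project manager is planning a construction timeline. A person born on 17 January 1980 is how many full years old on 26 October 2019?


Birth: 1980-01-17
Reference: 2019-10-26
Year difference: 2019 - 1980 = 39
Has birthday (01-17) occurred by 10-26? Yes
Age in full years: 39

39


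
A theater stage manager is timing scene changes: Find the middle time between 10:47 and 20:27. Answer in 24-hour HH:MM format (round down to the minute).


Start time: 10:47 = 647 minutes from midnight
End time: 20:27 = 1227 minutes from midnight
Sum: 647 + 1227 = 1874
Midpoint: 1874 / 2 = 937 minutes
Convert: 937 / 60 = 15 hours, 37 minutes
Result: 15:37

15:37


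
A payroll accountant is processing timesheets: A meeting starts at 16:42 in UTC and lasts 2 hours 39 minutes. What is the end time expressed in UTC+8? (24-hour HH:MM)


Start: 16:42 in UTC
Step 1 - add duration:
  minutes: 42 + 39 = 81 (carry 1h)
  hours: 16 + 2 + 1 = 19
  end in UTC: 19:21
Step 2 - convert UTC -> UTC+8:
  offset difference: 8 - (0) = 8 hours
  19 + (8) = 27 -> mod 24 = 3
Result: 03:21 in UTC+8

03:21


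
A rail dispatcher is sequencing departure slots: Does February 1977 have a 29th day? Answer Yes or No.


Year: 1977
Divisible by 4? 1977 / 4 = 494.25 -> No
Not divisible by 4, so NOT a leap year

No


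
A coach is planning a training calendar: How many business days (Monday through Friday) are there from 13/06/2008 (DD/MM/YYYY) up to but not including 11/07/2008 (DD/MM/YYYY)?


Start: 2008-06-13 (Friday)
End (exclusive): 2008-07-11 (Friday)
Total calendar days: 28
Full weeks: 28 // 7 = 4 -> 20 weekdays
Remaining 0 days starting on Friday:
Total business days: 20 + 0 = 20

20


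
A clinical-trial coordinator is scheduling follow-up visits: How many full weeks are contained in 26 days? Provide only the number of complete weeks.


Total days: 26
Days per week: 7
Division: 26 / 7 = 3 remainder 5
Complete weeks: 3
Remaining days: 5

3


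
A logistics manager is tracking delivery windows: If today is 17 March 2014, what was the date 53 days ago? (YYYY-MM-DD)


Start: 2014-03-17
Subtracting 53 days
Days already passed in March: 17
After going back through March: 36 more days to subtract
February 2014: 28 days, 8 remaining
January 2014 has 31 days, need 8
Result: 2014-01-23

2014-01-23


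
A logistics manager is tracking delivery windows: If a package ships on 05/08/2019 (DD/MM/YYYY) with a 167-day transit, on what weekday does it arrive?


Start: 2019-08-05 (Monday)
Step 1 - find target date: add 167 days
  2019-08-05 + 167 days = 2020-01-19
Step 2 - day of week:
  167 mod 7 = 6
  Monday + 6 days -> Sunday
Result: Sunday (2020-01-19)

Sunday


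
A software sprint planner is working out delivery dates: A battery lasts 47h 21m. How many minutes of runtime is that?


Hours: 47
Extra minutes: 21
Minutes per hour: 60
Hours to minutes: 47 x 60 = 2820
Total: 2820 + 21 = 2841

2841


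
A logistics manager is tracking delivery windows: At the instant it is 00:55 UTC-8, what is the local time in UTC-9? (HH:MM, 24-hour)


Local time: 00:55 at UTC-8 (offset -8h)
Target zone: UTC-9 (offset -9h)
Difference: -9 - (-8) = -1 hours
Calculation: 0 + (-1) = -1
Wraparound: (-1) mod 24 = 23
Result: 23:55

23:55


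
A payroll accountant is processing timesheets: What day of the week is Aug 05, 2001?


Date: 2001-08-05
January 1, 2001 is a Monday
Day of year: 217
Offset from Jan 1: 216 days
216 mod 7 = 6
Result: Sunday

Sunday


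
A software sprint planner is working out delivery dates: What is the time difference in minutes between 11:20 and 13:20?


Start time: 11:20 = 680 minutes from midnight
End time: 13:20 = 800 minutes from midnight
Difference: 800 - 680 = 120 minutes
That is 2 hours and 0 minutes

120


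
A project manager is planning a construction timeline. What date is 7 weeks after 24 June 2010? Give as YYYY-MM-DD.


Start: 2010-06-24
Weeks to add: 7
Convert to days: 7 x 7 = 49 days
Add 49 days to 2010-06-24
Result: 2010-08-12

2010-08-12


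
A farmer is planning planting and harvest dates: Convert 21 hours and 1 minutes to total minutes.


Hours: 21
Minutes: 1
Convert hours to minutes: 21 x 60 = 1260
Add remaining minutes: 1260 + 1 = 1261

1261


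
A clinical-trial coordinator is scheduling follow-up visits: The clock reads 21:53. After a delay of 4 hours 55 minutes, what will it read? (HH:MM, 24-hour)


Start time: 21:53
Adding: 4 hours 55 minutes
Minutes: 53 + 55 = 108
Minute overflow: 108 >= 60, so carry 1 hour, minutes = 48
Hours: 21 + 4 + 1 = 26
Hour wraparound: 26 mod 24 = 2
Result: 02:48

02:48


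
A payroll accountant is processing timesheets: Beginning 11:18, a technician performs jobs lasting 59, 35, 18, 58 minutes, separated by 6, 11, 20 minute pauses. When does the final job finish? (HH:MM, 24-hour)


Start: 11:18 = 678 min from midnight
  after task 1 (59 min): 12:17
  after break (6 min): 12:23
  after task 2 (35 min): 12:58
  after break (11 min): 13:09
  after task 3 (18 min): 13:27
  after break (20 min): 13:47
  after task 4 (58 min): 14:45
Total elapsed: 207 minutes
End time: 14:45

14:45


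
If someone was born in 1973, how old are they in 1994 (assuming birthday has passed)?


Birth year: 1973
Current year: 1994
Age = current year - birth year
Age = 1994 - 1973 = 21

21


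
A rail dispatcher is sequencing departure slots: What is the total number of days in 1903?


Year: 1903
Check leap year rules:
Divisible by 4? No
1903 is not a leap year
Days: 365

365


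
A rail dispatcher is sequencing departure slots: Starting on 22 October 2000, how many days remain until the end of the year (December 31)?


Start: October 22, 2000
End: December 31, 2000
Days left in October: 9
November: 30
December: 31
Sum of remaining months: 61
Total: 9 + 61 = 70

70


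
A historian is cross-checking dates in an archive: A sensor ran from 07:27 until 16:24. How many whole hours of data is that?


Start: 07:27
End: 16:24
Hour difference: 16 - 7 = 9 hours
Minute difference: 24 - 27 = -3 minutes
Total minutes: 537
Complete hours: 537 / 60 = 8 (remainder 57)

8


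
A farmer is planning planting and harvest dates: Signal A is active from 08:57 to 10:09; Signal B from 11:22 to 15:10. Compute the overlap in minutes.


Interval A: [537, 609] minutes from midnight
Interval B: [682, 910] minutes from midnight
Overlap start = max(537, 682) = 682
Overlap end = min(609, 910) = 609
End <= start, so the intervals do not overlap: 0 minutes

0


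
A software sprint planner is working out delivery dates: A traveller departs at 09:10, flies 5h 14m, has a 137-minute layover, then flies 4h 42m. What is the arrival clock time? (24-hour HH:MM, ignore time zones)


Depart: 09:10
Leg 1: +314 min -> 14:24
Layover: +137 min -> 16:41
Leg 2: +282 min -> 21:23
Total travel: 733 minutes = 12h 13m
Arrival: 21:23

21:23


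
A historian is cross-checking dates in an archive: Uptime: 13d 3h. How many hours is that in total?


Days: 13
Extra hours: 3
Hours per day: 24
Days to hours: 13 x 24 = 312
Total: 312 + 3 = 315

315


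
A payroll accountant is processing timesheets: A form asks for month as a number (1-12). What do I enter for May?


Calendar month order:
4. April
5. May <--
6. June
May is month number 5

5


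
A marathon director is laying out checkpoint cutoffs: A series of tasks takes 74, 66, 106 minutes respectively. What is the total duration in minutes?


Durations: 74, 66, 106
Running sum: 74
+ 66 = 140
+ 106 = 246
Total duration: 246 minutes
That is 4 hours and 6 minutes

246


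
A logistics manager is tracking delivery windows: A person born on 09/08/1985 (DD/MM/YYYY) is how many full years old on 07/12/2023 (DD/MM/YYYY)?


Birth: 1985-08-09
Reference: 2023-12-07
Year difference: 2023 - 1985 = 38
Has birthday (08-09) occurred by 12-07? Yes
Age in full years: 38

38


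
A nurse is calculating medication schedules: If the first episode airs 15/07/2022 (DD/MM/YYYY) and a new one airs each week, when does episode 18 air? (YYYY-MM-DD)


First occurrence: 2022-07-15 (occurrence 1)
Each occurrence is 7 days after the previous.
Occurrence 18 is 17 weeks after the first.
17 weeks = 119 days
2022-07-15 + 119 days = 2022-11-11

2022-11-11


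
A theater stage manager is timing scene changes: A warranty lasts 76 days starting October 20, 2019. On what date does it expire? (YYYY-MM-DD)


Start: 2019-10-20
Adding 76 days
Days remaining in October: 11
After October: 65 days still to add
November 2019: 30 days, 35 remaining
December 2019: 31 days, 4 remaining
January 2020 has 31 days, need 4
Result: 2020-01-04

2020-01-04


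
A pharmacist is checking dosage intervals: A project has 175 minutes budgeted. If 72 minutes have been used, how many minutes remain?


Total budget: 175 minutes
Time used: 72 minutes
Remaining: 175 - 72 = 103 minutes
Percent used: 41.1%
Percent remaining: 58.9%

103


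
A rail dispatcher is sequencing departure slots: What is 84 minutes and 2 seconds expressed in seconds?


Minutes: 84
Extra seconds: 2
Seconds per minute: 60
Minutes to seconds: 84 x 60 = 5040
Total: 5040 + 2 = 5042

5042


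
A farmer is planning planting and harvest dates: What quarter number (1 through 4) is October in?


Month: October (month 10)
Q1: January-March (months 1-3)
Q2: April-June (months 4-6)
Q3: July-September (months 7-9)
Q4: October-December (months 10-12)
Month 10 falls in Q4

4


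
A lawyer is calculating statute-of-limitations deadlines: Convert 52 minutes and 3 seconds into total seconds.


Minutes: 52
Seconds: 3
Convert minutes to seconds: 52 x 60 = 3120
Add remaining seconds: 3120 + 3 = 3123

3123


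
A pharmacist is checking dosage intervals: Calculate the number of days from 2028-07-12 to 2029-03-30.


Start date: 2028-07-12
End date: 2029-03-30
Jul 2028: +20 days
Aug 2028: +31 days
Sep 2028: +30 days
... (6 more months)
Total: 261 days

261


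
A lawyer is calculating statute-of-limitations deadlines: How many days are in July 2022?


Month: July
Year: 2022
July is a 31-day month
Total: 31 days

31


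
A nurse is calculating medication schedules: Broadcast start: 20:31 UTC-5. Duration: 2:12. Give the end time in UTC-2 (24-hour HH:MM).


Start: 20:31 in UTC-5
Step 1 - add duration:
  minutes: 31 + 12 = 43
  hours: 20 + 2 + 0 = 22
  end in UTC-5: 22:43
Step 2 - convert UTC-5 -> UTC-2:
  offset difference: -2 - (-5) = 3 hours
  22 + (3) = 25 -> mod 24 = 1
Result: 01:43 in UTC-2

01:43


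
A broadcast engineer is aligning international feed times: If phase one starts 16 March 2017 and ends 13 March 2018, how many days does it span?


Start date: 2017-03-16
End date: 2018-03-13
Mar 2017: +16 days
Apr 2017: +30 days
May 2017: +31 days
... (10 more months)
Total: 362 days

362


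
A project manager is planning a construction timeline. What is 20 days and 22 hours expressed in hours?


Days: 20
Extra hours: 22
Hours per day: 24
Days to hours: 20 x 24 = 480
Total: 480 + 22 = 502

502


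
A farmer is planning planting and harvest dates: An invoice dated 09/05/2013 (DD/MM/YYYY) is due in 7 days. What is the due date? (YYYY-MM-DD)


Start: 2013-05-09
Adding 7 days
Days remaining in May: 22
Result: 2013-05-16

2013-05-16


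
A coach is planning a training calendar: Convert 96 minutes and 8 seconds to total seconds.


Minutes: 96
Extra seconds: 8
Seconds per minute: 60
Minutes to seconds: 96 x 60 = 5760
Total: 5760 + 8 = 5768

5768


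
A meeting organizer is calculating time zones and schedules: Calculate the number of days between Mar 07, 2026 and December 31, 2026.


Start: March 07, 2026
End: December 31, 2026
Days left in March: 24
April: 30
May: 31
June: 30
July: 31
... plus remaining months
Sum of remaining months: 275
Total: 24 + 275 = 299

299


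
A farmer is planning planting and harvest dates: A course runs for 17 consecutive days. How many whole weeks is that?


Total days: 17
Days per week: 7
Division: 17 / 7 = 2 remainder 3
Complete weeks: 2
Remaining days: 3

2


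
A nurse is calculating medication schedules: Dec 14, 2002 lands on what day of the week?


Date: 2002-12-14
January 1, 2002 is a Tuesday
Day of year: 348
Offset from Jan 1: 347 days
347 mod 7 = 4
Result: Saturday

Saturday


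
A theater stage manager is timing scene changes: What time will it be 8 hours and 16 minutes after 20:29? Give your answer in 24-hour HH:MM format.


Start time: 20:29
Adding: 8 hours 16 minutes
Minutes: 29 + 16 = 45
Hours: 20 + 8 + 0 = 28
Hour wraparound: 28 mod 24 = 4
Result: 04:45

04:45


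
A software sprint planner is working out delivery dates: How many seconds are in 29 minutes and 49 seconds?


Minutes: 29
Seconds: 49
Convert minutes to seconds: 29 x 60 = 1740
Add remaining seconds: 1740 + 49 = 1789

1789


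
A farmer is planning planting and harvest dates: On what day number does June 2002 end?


Month: June
Year: 2002
June is a 30-day month
Total: 30 days

30


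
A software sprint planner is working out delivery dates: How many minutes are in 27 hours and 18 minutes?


Hours: 27
Minutes: 18
Convert hours to minutes: 27 x 60 = 1620
Add remaining minutes: 1620 + 18 = 1638

1638


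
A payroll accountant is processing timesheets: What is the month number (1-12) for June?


Calendar month order:
5. May
6. June <--
7. July
June is month number 6

6


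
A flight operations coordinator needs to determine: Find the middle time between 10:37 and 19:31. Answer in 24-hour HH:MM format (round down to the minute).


Start time: 10:37 = 637 minutes from midnight
End time: 19:31 = 1171 minutes from midnight
Sum: 637 + 1171 = 1808
Midpoint: 1808 / 2 = 904 minutes
Convert: 904 / 60 = 15 hours, 4 minutes
Result: 15:04

15:04


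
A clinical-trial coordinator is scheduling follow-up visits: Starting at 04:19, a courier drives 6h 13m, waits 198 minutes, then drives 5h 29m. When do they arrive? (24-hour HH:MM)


Depart: 04:19
Leg 1: +373 min -> 10:32
Layover: +198 min -> 13:50
Leg 2: +329 min -> 19:19
Total travel: 900 minutes = 15h 0m
Arrival: 19:19

19:19


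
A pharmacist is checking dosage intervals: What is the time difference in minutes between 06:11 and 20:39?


Start time: 06:11 = 371 minutes from midnight
End time: 20:39 = 1239 minutes from midnight
Difference: 1239 - 371 = 868 minutes
That is 14 hours and 28 minutes

868


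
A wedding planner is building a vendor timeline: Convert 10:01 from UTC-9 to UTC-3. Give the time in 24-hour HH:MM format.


Local time: 10:01 at UTC-9 (offset -9h)
Target zone: UTC-3 (offset -3h)
Difference: -3 - (-9) = 6 hours
Calculation: 10 + (6) = 16
Result: 16:01

16:01


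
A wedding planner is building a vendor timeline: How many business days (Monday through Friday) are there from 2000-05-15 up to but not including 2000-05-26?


Start: 2000-05-15 (Monday)
End (exclusive): 2000-05-26 (Friday)
Total calendar days: 11
Full weeks: 11 // 7 = 1 -> 5 weekdays
Remaining 4 days starting on Monday:
  Mon(w), Tue(w), Wed(w), Thu(w) -> 4 weekdays
Total business days: 5 + 4 = 9

9


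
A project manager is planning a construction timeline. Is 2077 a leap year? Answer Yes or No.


Year: 2077
Divisible by 4? 2077 / 4 = 519.25 -> No
Not divisible by 4, so NOT a leap year

No


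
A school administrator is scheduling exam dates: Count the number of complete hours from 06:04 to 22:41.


Start: 06:04
End: 22:41
Hour difference: 22 - 6 = 16 hours
Minute difference: 41 - 4 = 37 minutes
Total minutes: 997
Complete hours: 997 / 60 = 16 (remainder 37)

16


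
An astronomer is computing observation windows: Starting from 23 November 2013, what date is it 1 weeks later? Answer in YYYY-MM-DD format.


Start: 2013-11-23
Weeks to add: 1
Convert to days: 1 x 7 = 7 days
Add 7 days to 2013-11-23
Result: 2013-11-30

2013-11-30


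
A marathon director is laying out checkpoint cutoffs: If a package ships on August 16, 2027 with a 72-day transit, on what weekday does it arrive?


Start: 2027-08-16 (Monday)
Step 1 - find target date: add 72 days
  2027-08-16 + 72 days = 2027-10-27
Step 2 - day of week:
  72 mod 7 = 2
  Monday + 2 days -> Wednesday
Result: Wednesday (2027-10-27)

Wednesday


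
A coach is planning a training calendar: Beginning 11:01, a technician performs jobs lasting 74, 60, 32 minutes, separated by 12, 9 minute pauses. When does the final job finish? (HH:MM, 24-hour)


Start: 11:01 = 661 min from midnight
  after task 1 (74 min): 12:15
  after break (12 min): 12:27
  after task 2 (60 min): 13:27
  after break (9 min): 13:36
  after task 3 (32 min): 14:08
Total elapsed: 187 minutes
End time: 14:08

14:08


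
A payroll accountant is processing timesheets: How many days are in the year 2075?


Year: 2075
Check leap year rules:
Divisible by 4? No
2075 is not a leap year
Days: 365

365


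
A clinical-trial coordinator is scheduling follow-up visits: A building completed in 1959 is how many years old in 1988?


Birth year: 1959
Current year: 1988
Age = current year - birth year
Age = 1988 - 1959 = 29

29


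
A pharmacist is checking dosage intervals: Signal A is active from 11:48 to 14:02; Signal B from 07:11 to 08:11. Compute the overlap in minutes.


Interval A: [708, 842] minutes from midnight
Interval B: [431, 491] minutes from midnight
Overlap start = max(708, 431) = 708
Overlap end = min(842, 491) = 491
End <= start, so the intervals do not overlap: 0 minutes

0


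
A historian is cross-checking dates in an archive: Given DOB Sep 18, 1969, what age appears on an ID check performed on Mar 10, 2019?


Birth: 1969-09-18
Reference: 2019-03-10
Year difference: 2019 - 1969 = 50
Has birthday (09-18) occurred by 03-10? No
Birthday not yet reached this year -> subtract 1
Age in full years: 49

49


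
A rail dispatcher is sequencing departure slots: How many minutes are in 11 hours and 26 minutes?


Hours: 11
Extra minutes: 26
Minutes per hour: 60
Hours to minutes: 11 x 60 = 660
Total: 660 + 26 = 686

686


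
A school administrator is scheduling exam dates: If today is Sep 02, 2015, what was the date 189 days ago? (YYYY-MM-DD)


Start: 2015-09-02
Subtracting 189 days
Days already passed in September: 2
After going back through September: 187 more days to subtract
August 2015: 31 days, 156 remaining
July 2015: 31 days, 125 remaining
June 2015: 30 days, 95 remaining
May 2015: 31 days, 64 remaining
Result: 2015-02-25

2015-02-25


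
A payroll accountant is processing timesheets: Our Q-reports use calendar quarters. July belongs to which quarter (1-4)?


Month: July (month 7)
Q1: January-March (months 1-3)
Q2: April-June (months 4-6)
Q3: July-September (months 7-9)
Q4: October-December (months 10-12)
Month 7 falls in Q3

3


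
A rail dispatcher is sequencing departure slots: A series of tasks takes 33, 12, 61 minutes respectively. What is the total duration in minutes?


Durations: 33, 12, 61
Running sum: 33
+ 12 = 45
+ 61 = 106
Total duration: 106 minutes
That is 1 hours and 46 minutes

106


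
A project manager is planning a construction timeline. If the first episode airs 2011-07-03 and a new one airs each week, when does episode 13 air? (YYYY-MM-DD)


First occurrence: 2011-07-03 (occurrence 1)
Each occurrence is 7 days after the previous.
Occurrence 13 is 12 weeks after the first.
12 weeks = 84 days
2011-07-03 + 84 days = 2011-09-25

2011-09-25


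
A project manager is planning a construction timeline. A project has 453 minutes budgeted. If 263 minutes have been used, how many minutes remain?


Total budget: 453 minutes
Time used: 263 minutes
Remaining: 453 - 263 = 190 minutes
Percent used: 58.1%
Percent remaining: 41.9%

190


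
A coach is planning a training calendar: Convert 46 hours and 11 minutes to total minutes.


Hours: 46
Extra minutes: 11
Minutes per hour: 60
Hours to minutes: 46 x 60 = 2760
Total: 2760 + 11 = 2771

2771


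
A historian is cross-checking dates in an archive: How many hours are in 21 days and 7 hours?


Days: 21
Extra hours: 7
Hours per day: 24
Days to hours: 21 x 24 = 504
Total: 504 + 7 = 511

511


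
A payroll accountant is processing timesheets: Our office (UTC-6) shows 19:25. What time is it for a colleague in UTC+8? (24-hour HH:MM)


Local time: 19:25 at UTC-6 (offset -6h)
Target zone: UTC+8 (offset 8h)
Difference: 8 - (-6) = 14 hours
Calculation: 19 + (14) = 33
Wraparound: (33) mod 24 = 9
Result: 09:25

09:25


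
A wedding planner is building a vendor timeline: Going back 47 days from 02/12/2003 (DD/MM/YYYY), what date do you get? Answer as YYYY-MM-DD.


Start: 2003-12-02
Subtracting 47 days
Days already passed in December: 2
After going back through December: 45 more days to subtract
November 2003: 30 days, 15 remaining
October 2003 has 31 days, need 15
Result: 2003-10-16

2003-10-16


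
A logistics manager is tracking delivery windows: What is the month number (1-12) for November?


Calendar month order:
10. October
11. November <--
12. December
November is month number 11

11


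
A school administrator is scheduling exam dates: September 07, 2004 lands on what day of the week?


Date: 2004-09-07
January 1, 2004 is a Thursday
Day of year: 251
Offset from Jan 1: 250 days
250 mod 7 = 5
Result: Tuesday

Tuesday


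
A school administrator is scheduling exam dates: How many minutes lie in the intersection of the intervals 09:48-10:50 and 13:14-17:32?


Interval A: [588, 650] minutes from midnight
Interval B: [794, 1052] minutes from midnight
Overlap start = max(588, 794) = 794
Overlap end = min(650, 1052) = 650
End <= start, so the intervals do not overlap: 0 minutes

0


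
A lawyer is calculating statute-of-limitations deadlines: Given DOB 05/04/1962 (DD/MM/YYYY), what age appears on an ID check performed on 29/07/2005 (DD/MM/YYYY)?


Birth: 1962-04-05
Reference: 2005-07-29
Year difference: 2005 - 1962 = 43
Has birthday (04-05) occurred by 07-29? Yes
Age in full years: 43

43


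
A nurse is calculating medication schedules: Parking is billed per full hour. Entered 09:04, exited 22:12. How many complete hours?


Start: 09:04
End: 22:12
Hour difference: 22 - 9 = 13 hours
Minute difference: 12 - 4 = 8 minutes
Total minutes: 788
Complete hours: 788 / 60 = 13 (remainder 8)

13


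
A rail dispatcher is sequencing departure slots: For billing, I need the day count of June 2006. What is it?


Month: June
Year: 2006
June is a 30-day month
Total: 30 days

30


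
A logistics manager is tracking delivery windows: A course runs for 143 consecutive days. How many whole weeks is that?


Total days: 143
Days per week: 7
Division: 143 / 7 = 20 remainder 3
Complete weeks: 20
Remaining days: 3

20


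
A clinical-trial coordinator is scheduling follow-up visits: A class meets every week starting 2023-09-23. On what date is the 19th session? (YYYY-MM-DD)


First occurrence: 2023-09-23 (occurrence 1)
Each occurrence is 7 days after the previous.
Occurrence 19 is 18 weeks after the first.
18 weeks = 126 days
2023-09-23 + 126 days = 2024-01-27

2024-01-27


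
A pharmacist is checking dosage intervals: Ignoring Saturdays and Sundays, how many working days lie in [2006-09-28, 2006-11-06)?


Start: 2006-09-28 (Thursday)
End (exclusive): 2006-11-06 (Monday)
Total calendar days: 39
Full weeks: 39 // 7 = 5 -> 25 weekdays
Remaining 4 days starting on Thursday:
  Thu(w), Fri(w), Sat(-), Sun(-) -> 2 weekdays
Total business days: 25 + 2 = 27

27


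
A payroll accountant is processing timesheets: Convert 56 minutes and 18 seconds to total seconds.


Minutes: 56
Extra seconds: 18
Seconds per minute: 60
Minutes to seconds: 56 x 60 = 3360
Total: 3360 + 18 = 3378

3378


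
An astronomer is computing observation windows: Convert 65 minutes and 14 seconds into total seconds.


Minutes: 65
Seconds: 14
Convert minutes to seconds: 65 x 60 = 3900
Add remaining seconds: 3900 + 14 = 3914

3914


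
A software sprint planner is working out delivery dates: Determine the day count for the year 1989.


Year: 1989
Check leap year rules:
Divisible by 4? No
1989 is not a leap year
Days: 365

365


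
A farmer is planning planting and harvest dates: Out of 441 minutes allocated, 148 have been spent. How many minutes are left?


Total budget: 441 minutes
Time used: 148 minutes
Remaining: 441 - 148 = 293 minutes
Percent used: 33.6%
Percent remaining: 66.4%

293


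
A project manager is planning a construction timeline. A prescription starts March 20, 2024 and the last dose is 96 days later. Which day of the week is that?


Start: 2024-03-20 (Wednesday)
Step 1 - find target date: add 96 days
  2024-03-20 + 96 days = 2024-06-24
Step 2 - day of week:
  96 mod 7 = 5
  Wednesday + 5 days -> Monday
Result: Monday (2024-06-24)

Monday


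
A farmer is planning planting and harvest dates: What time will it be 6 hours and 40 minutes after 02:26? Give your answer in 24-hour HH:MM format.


Start time: 02:26
Adding: 6 hours 40 minutes
Minutes: 26 + 40 = 66
Minute overflow: 66 >= 60, so carry 1 hour, minutes = 6
Hours: 2 + 6 + 1 = 9
Result: 09:06

09:06
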